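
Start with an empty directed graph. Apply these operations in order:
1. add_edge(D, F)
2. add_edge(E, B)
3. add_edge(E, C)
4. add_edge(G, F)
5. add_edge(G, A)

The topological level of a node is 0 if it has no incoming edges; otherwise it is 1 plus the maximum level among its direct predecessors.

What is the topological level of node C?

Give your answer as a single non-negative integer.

Answer: 1

Derivation:
Op 1: add_edge(D, F). Edges now: 1
Op 2: add_edge(E, B). Edges now: 2
Op 3: add_edge(E, C). Edges now: 3
Op 4: add_edge(G, F). Edges now: 4
Op 5: add_edge(G, A). Edges now: 5
Compute levels (Kahn BFS):
  sources (in-degree 0): D, E, G
  process D: level=0
    D->F: in-degree(F)=1, level(F)>=1
  process E: level=0
    E->B: in-degree(B)=0, level(B)=1, enqueue
    E->C: in-degree(C)=0, level(C)=1, enqueue
  process G: level=0
    G->A: in-degree(A)=0, level(A)=1, enqueue
    G->F: in-degree(F)=0, level(F)=1, enqueue
  process B: level=1
  process C: level=1
  process A: level=1
  process F: level=1
All levels: A:1, B:1, C:1, D:0, E:0, F:1, G:0
level(C) = 1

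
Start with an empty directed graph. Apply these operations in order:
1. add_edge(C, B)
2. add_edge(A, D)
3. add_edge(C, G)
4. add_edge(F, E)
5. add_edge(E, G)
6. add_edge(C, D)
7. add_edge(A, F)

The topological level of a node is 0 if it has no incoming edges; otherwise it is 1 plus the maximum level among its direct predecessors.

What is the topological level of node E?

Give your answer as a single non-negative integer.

Answer: 2

Derivation:
Op 1: add_edge(C, B). Edges now: 1
Op 2: add_edge(A, D). Edges now: 2
Op 3: add_edge(C, G). Edges now: 3
Op 4: add_edge(F, E). Edges now: 4
Op 5: add_edge(E, G). Edges now: 5
Op 6: add_edge(C, D). Edges now: 6
Op 7: add_edge(A, F). Edges now: 7
Compute levels (Kahn BFS):
  sources (in-degree 0): A, C
  process A: level=0
    A->D: in-degree(D)=1, level(D)>=1
    A->F: in-degree(F)=0, level(F)=1, enqueue
  process C: level=0
    C->B: in-degree(B)=0, level(B)=1, enqueue
    C->D: in-degree(D)=0, level(D)=1, enqueue
    C->G: in-degree(G)=1, level(G)>=1
  process F: level=1
    F->E: in-degree(E)=0, level(E)=2, enqueue
  process B: level=1
  process D: level=1
  process E: level=2
    E->G: in-degree(G)=0, level(G)=3, enqueue
  process G: level=3
All levels: A:0, B:1, C:0, D:1, E:2, F:1, G:3
level(E) = 2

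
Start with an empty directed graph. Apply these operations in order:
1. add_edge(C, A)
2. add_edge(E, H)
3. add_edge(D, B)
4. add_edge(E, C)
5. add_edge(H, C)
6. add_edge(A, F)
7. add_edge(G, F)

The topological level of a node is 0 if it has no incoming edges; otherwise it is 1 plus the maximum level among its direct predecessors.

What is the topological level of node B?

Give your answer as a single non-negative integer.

Answer: 1

Derivation:
Op 1: add_edge(C, A). Edges now: 1
Op 2: add_edge(E, H). Edges now: 2
Op 3: add_edge(D, B). Edges now: 3
Op 4: add_edge(E, C). Edges now: 4
Op 5: add_edge(H, C). Edges now: 5
Op 6: add_edge(A, F). Edges now: 6
Op 7: add_edge(G, F). Edges now: 7
Compute levels (Kahn BFS):
  sources (in-degree 0): D, E, G
  process D: level=0
    D->B: in-degree(B)=0, level(B)=1, enqueue
  process E: level=0
    E->C: in-degree(C)=1, level(C)>=1
    E->H: in-degree(H)=0, level(H)=1, enqueue
  process G: level=0
    G->F: in-degree(F)=1, level(F)>=1
  process B: level=1
  process H: level=1
    H->C: in-degree(C)=0, level(C)=2, enqueue
  process C: level=2
    C->A: in-degree(A)=0, level(A)=3, enqueue
  process A: level=3
    A->F: in-degree(F)=0, level(F)=4, enqueue
  process F: level=4
All levels: A:3, B:1, C:2, D:0, E:0, F:4, G:0, H:1
level(B) = 1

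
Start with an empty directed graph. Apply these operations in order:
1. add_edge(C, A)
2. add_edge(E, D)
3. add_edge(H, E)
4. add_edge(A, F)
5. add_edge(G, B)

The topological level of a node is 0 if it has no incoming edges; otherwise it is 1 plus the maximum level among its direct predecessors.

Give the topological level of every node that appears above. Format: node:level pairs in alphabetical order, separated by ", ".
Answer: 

Answer: A:1, B:1, C:0, D:2, E:1, F:2, G:0, H:0

Derivation:
Op 1: add_edge(C, A). Edges now: 1
Op 2: add_edge(E, D). Edges now: 2
Op 3: add_edge(H, E). Edges now: 3
Op 4: add_edge(A, F). Edges now: 4
Op 5: add_edge(G, B). Edges now: 5
Compute levels (Kahn BFS):
  sources (in-degree 0): C, G, H
  process C: level=0
    C->A: in-degree(A)=0, level(A)=1, enqueue
  process G: level=0
    G->B: in-degree(B)=0, level(B)=1, enqueue
  process H: level=0
    H->E: in-degree(E)=0, level(E)=1, enqueue
  process A: level=1
    A->F: in-degree(F)=0, level(F)=2, enqueue
  process B: level=1
  process E: level=1
    E->D: in-degree(D)=0, level(D)=2, enqueue
  process F: level=2
  process D: level=2
All levels: A:1, B:1, C:0, D:2, E:1, F:2, G:0, H:0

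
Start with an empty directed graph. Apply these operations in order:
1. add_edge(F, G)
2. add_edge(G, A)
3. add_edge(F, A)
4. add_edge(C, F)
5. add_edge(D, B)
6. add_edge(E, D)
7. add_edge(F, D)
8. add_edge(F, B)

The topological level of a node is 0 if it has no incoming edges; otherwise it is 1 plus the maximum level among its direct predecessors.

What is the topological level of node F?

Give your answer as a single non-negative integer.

Op 1: add_edge(F, G). Edges now: 1
Op 2: add_edge(G, A). Edges now: 2
Op 3: add_edge(F, A). Edges now: 3
Op 4: add_edge(C, F). Edges now: 4
Op 5: add_edge(D, B). Edges now: 5
Op 6: add_edge(E, D). Edges now: 6
Op 7: add_edge(F, D). Edges now: 7
Op 8: add_edge(F, B). Edges now: 8
Compute levels (Kahn BFS):
  sources (in-degree 0): C, E
  process C: level=0
    C->F: in-degree(F)=0, level(F)=1, enqueue
  process E: level=0
    E->D: in-degree(D)=1, level(D)>=1
  process F: level=1
    F->A: in-degree(A)=1, level(A)>=2
    F->B: in-degree(B)=1, level(B)>=2
    F->D: in-degree(D)=0, level(D)=2, enqueue
    F->G: in-degree(G)=0, level(G)=2, enqueue
  process D: level=2
    D->B: in-degree(B)=0, level(B)=3, enqueue
  process G: level=2
    G->A: in-degree(A)=0, level(A)=3, enqueue
  process B: level=3
  process A: level=3
All levels: A:3, B:3, C:0, D:2, E:0, F:1, G:2
level(F) = 1

Answer: 1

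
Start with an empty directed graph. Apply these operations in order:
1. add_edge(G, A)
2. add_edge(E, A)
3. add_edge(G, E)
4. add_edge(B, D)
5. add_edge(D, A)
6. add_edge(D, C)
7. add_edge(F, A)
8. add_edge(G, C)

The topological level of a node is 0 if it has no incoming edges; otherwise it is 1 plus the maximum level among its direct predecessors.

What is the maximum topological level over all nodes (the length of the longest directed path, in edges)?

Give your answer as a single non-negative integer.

Answer: 2

Derivation:
Op 1: add_edge(G, A). Edges now: 1
Op 2: add_edge(E, A). Edges now: 2
Op 3: add_edge(G, E). Edges now: 3
Op 4: add_edge(B, D). Edges now: 4
Op 5: add_edge(D, A). Edges now: 5
Op 6: add_edge(D, C). Edges now: 6
Op 7: add_edge(F, A). Edges now: 7
Op 8: add_edge(G, C). Edges now: 8
Compute levels (Kahn BFS):
  sources (in-degree 0): B, F, G
  process B: level=0
    B->D: in-degree(D)=0, level(D)=1, enqueue
  process F: level=0
    F->A: in-degree(A)=3, level(A)>=1
  process G: level=0
    G->A: in-degree(A)=2, level(A)>=1
    G->C: in-degree(C)=1, level(C)>=1
    G->E: in-degree(E)=0, level(E)=1, enqueue
  process D: level=1
    D->A: in-degree(A)=1, level(A)>=2
    D->C: in-degree(C)=0, level(C)=2, enqueue
  process E: level=1
    E->A: in-degree(A)=0, level(A)=2, enqueue
  process C: level=2
  process A: level=2
All levels: A:2, B:0, C:2, D:1, E:1, F:0, G:0
max level = 2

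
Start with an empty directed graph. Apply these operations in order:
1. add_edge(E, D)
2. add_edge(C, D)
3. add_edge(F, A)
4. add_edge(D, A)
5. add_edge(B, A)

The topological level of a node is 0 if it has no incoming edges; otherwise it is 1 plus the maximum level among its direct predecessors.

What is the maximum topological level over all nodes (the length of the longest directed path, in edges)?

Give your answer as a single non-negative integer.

Op 1: add_edge(E, D). Edges now: 1
Op 2: add_edge(C, D). Edges now: 2
Op 3: add_edge(F, A). Edges now: 3
Op 4: add_edge(D, A). Edges now: 4
Op 5: add_edge(B, A). Edges now: 5
Compute levels (Kahn BFS):
  sources (in-degree 0): B, C, E, F
  process B: level=0
    B->A: in-degree(A)=2, level(A)>=1
  process C: level=0
    C->D: in-degree(D)=1, level(D)>=1
  process E: level=0
    E->D: in-degree(D)=0, level(D)=1, enqueue
  process F: level=0
    F->A: in-degree(A)=1, level(A)>=1
  process D: level=1
    D->A: in-degree(A)=0, level(A)=2, enqueue
  process A: level=2
All levels: A:2, B:0, C:0, D:1, E:0, F:0
max level = 2

Answer: 2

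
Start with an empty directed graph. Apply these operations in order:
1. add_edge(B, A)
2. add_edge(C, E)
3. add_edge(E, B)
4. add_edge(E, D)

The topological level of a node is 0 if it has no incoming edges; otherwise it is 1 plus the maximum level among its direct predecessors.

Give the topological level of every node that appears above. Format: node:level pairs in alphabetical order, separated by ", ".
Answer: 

Answer: A:3, B:2, C:0, D:2, E:1

Derivation:
Op 1: add_edge(B, A). Edges now: 1
Op 2: add_edge(C, E). Edges now: 2
Op 3: add_edge(E, B). Edges now: 3
Op 4: add_edge(E, D). Edges now: 4
Compute levels (Kahn BFS):
  sources (in-degree 0): C
  process C: level=0
    C->E: in-degree(E)=0, level(E)=1, enqueue
  process E: level=1
    E->B: in-degree(B)=0, level(B)=2, enqueue
    E->D: in-degree(D)=0, level(D)=2, enqueue
  process B: level=2
    B->A: in-degree(A)=0, level(A)=3, enqueue
  process D: level=2
  process A: level=3
All levels: A:3, B:2, C:0, D:2, E:1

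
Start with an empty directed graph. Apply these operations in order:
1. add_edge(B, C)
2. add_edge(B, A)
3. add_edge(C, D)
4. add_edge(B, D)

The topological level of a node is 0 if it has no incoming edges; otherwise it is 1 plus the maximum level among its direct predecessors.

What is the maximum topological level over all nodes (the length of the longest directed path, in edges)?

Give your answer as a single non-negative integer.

Answer: 2

Derivation:
Op 1: add_edge(B, C). Edges now: 1
Op 2: add_edge(B, A). Edges now: 2
Op 3: add_edge(C, D). Edges now: 3
Op 4: add_edge(B, D). Edges now: 4
Compute levels (Kahn BFS):
  sources (in-degree 0): B
  process B: level=0
    B->A: in-degree(A)=0, level(A)=1, enqueue
    B->C: in-degree(C)=0, level(C)=1, enqueue
    B->D: in-degree(D)=1, level(D)>=1
  process A: level=1
  process C: level=1
    C->D: in-degree(D)=0, level(D)=2, enqueue
  process D: level=2
All levels: A:1, B:0, C:1, D:2
max level = 2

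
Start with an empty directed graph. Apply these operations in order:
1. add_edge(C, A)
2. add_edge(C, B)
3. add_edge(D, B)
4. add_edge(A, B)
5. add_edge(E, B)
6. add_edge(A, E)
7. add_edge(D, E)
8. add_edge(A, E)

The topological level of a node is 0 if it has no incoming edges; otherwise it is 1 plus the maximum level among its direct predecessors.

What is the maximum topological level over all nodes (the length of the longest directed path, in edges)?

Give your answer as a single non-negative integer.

Answer: 3

Derivation:
Op 1: add_edge(C, A). Edges now: 1
Op 2: add_edge(C, B). Edges now: 2
Op 3: add_edge(D, B). Edges now: 3
Op 4: add_edge(A, B). Edges now: 4
Op 5: add_edge(E, B). Edges now: 5
Op 6: add_edge(A, E). Edges now: 6
Op 7: add_edge(D, E). Edges now: 7
Op 8: add_edge(A, E) (duplicate, no change). Edges now: 7
Compute levels (Kahn BFS):
  sources (in-degree 0): C, D
  process C: level=0
    C->A: in-degree(A)=0, level(A)=1, enqueue
    C->B: in-degree(B)=3, level(B)>=1
  process D: level=0
    D->B: in-degree(B)=2, level(B)>=1
    D->E: in-degree(E)=1, level(E)>=1
  process A: level=1
    A->B: in-degree(B)=1, level(B)>=2
    A->E: in-degree(E)=0, level(E)=2, enqueue
  process E: level=2
    E->B: in-degree(B)=0, level(B)=3, enqueue
  process B: level=3
All levels: A:1, B:3, C:0, D:0, E:2
max level = 3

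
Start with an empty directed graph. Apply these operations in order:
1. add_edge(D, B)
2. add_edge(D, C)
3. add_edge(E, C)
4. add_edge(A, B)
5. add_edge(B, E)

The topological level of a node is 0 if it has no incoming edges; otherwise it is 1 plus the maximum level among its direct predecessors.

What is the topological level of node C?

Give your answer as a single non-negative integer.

Answer: 3

Derivation:
Op 1: add_edge(D, B). Edges now: 1
Op 2: add_edge(D, C). Edges now: 2
Op 3: add_edge(E, C). Edges now: 3
Op 4: add_edge(A, B). Edges now: 4
Op 5: add_edge(B, E). Edges now: 5
Compute levels (Kahn BFS):
  sources (in-degree 0): A, D
  process A: level=0
    A->B: in-degree(B)=1, level(B)>=1
  process D: level=0
    D->B: in-degree(B)=0, level(B)=1, enqueue
    D->C: in-degree(C)=1, level(C)>=1
  process B: level=1
    B->E: in-degree(E)=0, level(E)=2, enqueue
  process E: level=2
    E->C: in-degree(C)=0, level(C)=3, enqueue
  process C: level=3
All levels: A:0, B:1, C:3, D:0, E:2
level(C) = 3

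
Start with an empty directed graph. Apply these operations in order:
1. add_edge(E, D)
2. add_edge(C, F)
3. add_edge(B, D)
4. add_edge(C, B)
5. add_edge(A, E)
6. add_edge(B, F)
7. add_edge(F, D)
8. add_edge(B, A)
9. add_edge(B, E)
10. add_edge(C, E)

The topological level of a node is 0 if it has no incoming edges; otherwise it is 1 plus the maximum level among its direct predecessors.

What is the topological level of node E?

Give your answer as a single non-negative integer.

Answer: 3

Derivation:
Op 1: add_edge(E, D). Edges now: 1
Op 2: add_edge(C, F). Edges now: 2
Op 3: add_edge(B, D). Edges now: 3
Op 4: add_edge(C, B). Edges now: 4
Op 5: add_edge(A, E). Edges now: 5
Op 6: add_edge(B, F). Edges now: 6
Op 7: add_edge(F, D). Edges now: 7
Op 8: add_edge(B, A). Edges now: 8
Op 9: add_edge(B, E). Edges now: 9
Op 10: add_edge(C, E). Edges now: 10
Compute levels (Kahn BFS):
  sources (in-degree 0): C
  process C: level=0
    C->B: in-degree(B)=0, level(B)=1, enqueue
    C->E: in-degree(E)=2, level(E)>=1
    C->F: in-degree(F)=1, level(F)>=1
  process B: level=1
    B->A: in-degree(A)=0, level(A)=2, enqueue
    B->D: in-degree(D)=2, level(D)>=2
    B->E: in-degree(E)=1, level(E)>=2
    B->F: in-degree(F)=0, level(F)=2, enqueue
  process A: level=2
    A->E: in-degree(E)=0, level(E)=3, enqueue
  process F: level=2
    F->D: in-degree(D)=1, level(D)>=3
  process E: level=3
    E->D: in-degree(D)=0, level(D)=4, enqueue
  process D: level=4
All levels: A:2, B:1, C:0, D:4, E:3, F:2
level(E) = 3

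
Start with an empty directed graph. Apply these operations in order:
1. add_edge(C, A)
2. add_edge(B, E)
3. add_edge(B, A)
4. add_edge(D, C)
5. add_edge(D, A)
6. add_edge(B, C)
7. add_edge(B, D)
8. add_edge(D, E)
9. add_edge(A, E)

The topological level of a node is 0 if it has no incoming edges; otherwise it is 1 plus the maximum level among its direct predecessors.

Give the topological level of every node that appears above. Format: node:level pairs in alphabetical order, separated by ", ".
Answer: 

Answer: A:3, B:0, C:2, D:1, E:4

Derivation:
Op 1: add_edge(C, A). Edges now: 1
Op 2: add_edge(B, E). Edges now: 2
Op 3: add_edge(B, A). Edges now: 3
Op 4: add_edge(D, C). Edges now: 4
Op 5: add_edge(D, A). Edges now: 5
Op 6: add_edge(B, C). Edges now: 6
Op 7: add_edge(B, D). Edges now: 7
Op 8: add_edge(D, E). Edges now: 8
Op 9: add_edge(A, E). Edges now: 9
Compute levels (Kahn BFS):
  sources (in-degree 0): B
  process B: level=0
    B->A: in-degree(A)=2, level(A)>=1
    B->C: in-degree(C)=1, level(C)>=1
    B->D: in-degree(D)=0, level(D)=1, enqueue
    B->E: in-degree(E)=2, level(E)>=1
  process D: level=1
    D->A: in-degree(A)=1, level(A)>=2
    D->C: in-degree(C)=0, level(C)=2, enqueue
    D->E: in-degree(E)=1, level(E)>=2
  process C: level=2
    C->A: in-degree(A)=0, level(A)=3, enqueue
  process A: level=3
    A->E: in-degree(E)=0, level(E)=4, enqueue
  process E: level=4
All levels: A:3, B:0, C:2, D:1, E:4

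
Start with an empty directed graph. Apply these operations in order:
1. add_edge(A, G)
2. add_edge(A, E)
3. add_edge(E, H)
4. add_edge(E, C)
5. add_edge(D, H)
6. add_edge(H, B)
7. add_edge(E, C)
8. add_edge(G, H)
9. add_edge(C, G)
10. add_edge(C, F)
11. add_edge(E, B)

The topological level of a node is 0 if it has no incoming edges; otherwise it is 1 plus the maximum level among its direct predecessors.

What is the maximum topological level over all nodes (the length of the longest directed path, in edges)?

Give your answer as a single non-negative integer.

Answer: 5

Derivation:
Op 1: add_edge(A, G). Edges now: 1
Op 2: add_edge(A, E). Edges now: 2
Op 3: add_edge(E, H). Edges now: 3
Op 4: add_edge(E, C). Edges now: 4
Op 5: add_edge(D, H). Edges now: 5
Op 6: add_edge(H, B). Edges now: 6
Op 7: add_edge(E, C) (duplicate, no change). Edges now: 6
Op 8: add_edge(G, H). Edges now: 7
Op 9: add_edge(C, G). Edges now: 8
Op 10: add_edge(C, F). Edges now: 9
Op 11: add_edge(E, B). Edges now: 10
Compute levels (Kahn BFS):
  sources (in-degree 0): A, D
  process A: level=0
    A->E: in-degree(E)=0, level(E)=1, enqueue
    A->G: in-degree(G)=1, level(G)>=1
  process D: level=0
    D->H: in-degree(H)=2, level(H)>=1
  process E: level=1
    E->B: in-degree(B)=1, level(B)>=2
    E->C: in-degree(C)=0, level(C)=2, enqueue
    E->H: in-degree(H)=1, level(H)>=2
  process C: level=2
    C->F: in-degree(F)=0, level(F)=3, enqueue
    C->G: in-degree(G)=0, level(G)=3, enqueue
  process F: level=3
  process G: level=3
    G->H: in-degree(H)=0, level(H)=4, enqueue
  process H: level=4
    H->B: in-degree(B)=0, level(B)=5, enqueue
  process B: level=5
All levels: A:0, B:5, C:2, D:0, E:1, F:3, G:3, H:4
max level = 5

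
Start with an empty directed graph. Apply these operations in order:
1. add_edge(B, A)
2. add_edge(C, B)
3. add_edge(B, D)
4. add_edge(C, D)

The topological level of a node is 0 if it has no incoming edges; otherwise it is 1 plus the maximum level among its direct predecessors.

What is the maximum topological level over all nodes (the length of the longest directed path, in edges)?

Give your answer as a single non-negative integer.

Answer: 2

Derivation:
Op 1: add_edge(B, A). Edges now: 1
Op 2: add_edge(C, B). Edges now: 2
Op 3: add_edge(B, D). Edges now: 3
Op 4: add_edge(C, D). Edges now: 4
Compute levels (Kahn BFS):
  sources (in-degree 0): C
  process C: level=0
    C->B: in-degree(B)=0, level(B)=1, enqueue
    C->D: in-degree(D)=1, level(D)>=1
  process B: level=1
    B->A: in-degree(A)=0, level(A)=2, enqueue
    B->D: in-degree(D)=0, level(D)=2, enqueue
  process A: level=2
  process D: level=2
All levels: A:2, B:1, C:0, D:2
max level = 2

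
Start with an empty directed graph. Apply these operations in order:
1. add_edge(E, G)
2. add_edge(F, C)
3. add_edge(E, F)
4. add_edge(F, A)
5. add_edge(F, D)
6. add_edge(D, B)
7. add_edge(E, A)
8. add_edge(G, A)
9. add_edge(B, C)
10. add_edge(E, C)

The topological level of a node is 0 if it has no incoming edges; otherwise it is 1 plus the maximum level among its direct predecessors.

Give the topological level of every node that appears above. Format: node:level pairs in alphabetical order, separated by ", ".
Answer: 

Answer: A:2, B:3, C:4, D:2, E:0, F:1, G:1

Derivation:
Op 1: add_edge(E, G). Edges now: 1
Op 2: add_edge(F, C). Edges now: 2
Op 3: add_edge(E, F). Edges now: 3
Op 4: add_edge(F, A). Edges now: 4
Op 5: add_edge(F, D). Edges now: 5
Op 6: add_edge(D, B). Edges now: 6
Op 7: add_edge(E, A). Edges now: 7
Op 8: add_edge(G, A). Edges now: 8
Op 9: add_edge(B, C). Edges now: 9
Op 10: add_edge(E, C). Edges now: 10
Compute levels (Kahn BFS):
  sources (in-degree 0): E
  process E: level=0
    E->A: in-degree(A)=2, level(A)>=1
    E->C: in-degree(C)=2, level(C)>=1
    E->F: in-degree(F)=0, level(F)=1, enqueue
    E->G: in-degree(G)=0, level(G)=1, enqueue
  process F: level=1
    F->A: in-degree(A)=1, level(A)>=2
    F->C: in-degree(C)=1, level(C)>=2
    F->D: in-degree(D)=0, level(D)=2, enqueue
  process G: level=1
    G->A: in-degree(A)=0, level(A)=2, enqueue
  process D: level=2
    D->B: in-degree(B)=0, level(B)=3, enqueue
  process A: level=2
  process B: level=3
    B->C: in-degree(C)=0, level(C)=4, enqueue
  process C: level=4
All levels: A:2, B:3, C:4, D:2, E:0, F:1, G:1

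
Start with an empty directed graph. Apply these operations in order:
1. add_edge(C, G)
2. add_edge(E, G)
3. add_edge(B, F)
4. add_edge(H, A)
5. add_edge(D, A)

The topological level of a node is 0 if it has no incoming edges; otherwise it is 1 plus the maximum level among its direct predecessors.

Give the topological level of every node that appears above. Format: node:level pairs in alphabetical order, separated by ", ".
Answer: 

Op 1: add_edge(C, G). Edges now: 1
Op 2: add_edge(E, G). Edges now: 2
Op 3: add_edge(B, F). Edges now: 3
Op 4: add_edge(H, A). Edges now: 4
Op 5: add_edge(D, A). Edges now: 5
Compute levels (Kahn BFS):
  sources (in-degree 0): B, C, D, E, H
  process B: level=0
    B->F: in-degree(F)=0, level(F)=1, enqueue
  process C: level=0
    C->G: in-degree(G)=1, level(G)>=1
  process D: level=0
    D->A: in-degree(A)=1, level(A)>=1
  process E: level=0
    E->G: in-degree(G)=0, level(G)=1, enqueue
  process H: level=0
    H->A: in-degree(A)=0, level(A)=1, enqueue
  process F: level=1
  process G: level=1
  process A: level=1
All levels: A:1, B:0, C:0, D:0, E:0, F:1, G:1, H:0

Answer: A:1, B:0, C:0, D:0, E:0, F:1, G:1, H:0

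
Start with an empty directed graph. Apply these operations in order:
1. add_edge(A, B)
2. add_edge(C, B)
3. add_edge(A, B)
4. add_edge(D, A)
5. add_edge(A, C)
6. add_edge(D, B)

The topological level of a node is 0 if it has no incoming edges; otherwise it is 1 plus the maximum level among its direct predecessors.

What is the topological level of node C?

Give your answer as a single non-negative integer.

Answer: 2

Derivation:
Op 1: add_edge(A, B). Edges now: 1
Op 2: add_edge(C, B). Edges now: 2
Op 3: add_edge(A, B) (duplicate, no change). Edges now: 2
Op 4: add_edge(D, A). Edges now: 3
Op 5: add_edge(A, C). Edges now: 4
Op 6: add_edge(D, B). Edges now: 5
Compute levels (Kahn BFS):
  sources (in-degree 0): D
  process D: level=0
    D->A: in-degree(A)=0, level(A)=1, enqueue
    D->B: in-degree(B)=2, level(B)>=1
  process A: level=1
    A->B: in-degree(B)=1, level(B)>=2
    A->C: in-degree(C)=0, level(C)=2, enqueue
  process C: level=2
    C->B: in-degree(B)=0, level(B)=3, enqueue
  process B: level=3
All levels: A:1, B:3, C:2, D:0
level(C) = 2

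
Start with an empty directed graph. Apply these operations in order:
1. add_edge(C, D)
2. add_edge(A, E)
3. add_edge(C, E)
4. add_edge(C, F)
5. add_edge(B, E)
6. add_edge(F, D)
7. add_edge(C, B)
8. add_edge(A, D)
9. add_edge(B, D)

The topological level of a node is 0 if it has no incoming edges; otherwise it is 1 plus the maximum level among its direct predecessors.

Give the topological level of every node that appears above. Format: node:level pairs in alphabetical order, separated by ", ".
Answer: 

Op 1: add_edge(C, D). Edges now: 1
Op 2: add_edge(A, E). Edges now: 2
Op 3: add_edge(C, E). Edges now: 3
Op 4: add_edge(C, F). Edges now: 4
Op 5: add_edge(B, E). Edges now: 5
Op 6: add_edge(F, D). Edges now: 6
Op 7: add_edge(C, B). Edges now: 7
Op 8: add_edge(A, D). Edges now: 8
Op 9: add_edge(B, D). Edges now: 9
Compute levels (Kahn BFS):
  sources (in-degree 0): A, C
  process A: level=0
    A->D: in-degree(D)=3, level(D)>=1
    A->E: in-degree(E)=2, level(E)>=1
  process C: level=0
    C->B: in-degree(B)=0, level(B)=1, enqueue
    C->D: in-degree(D)=2, level(D)>=1
    C->E: in-degree(E)=1, level(E)>=1
    C->F: in-degree(F)=0, level(F)=1, enqueue
  process B: level=1
    B->D: in-degree(D)=1, level(D)>=2
    B->E: in-degree(E)=0, level(E)=2, enqueue
  process F: level=1
    F->D: in-degree(D)=0, level(D)=2, enqueue
  process E: level=2
  process D: level=2
All levels: A:0, B:1, C:0, D:2, E:2, F:1

Answer: A:0, B:1, C:0, D:2, E:2, F:1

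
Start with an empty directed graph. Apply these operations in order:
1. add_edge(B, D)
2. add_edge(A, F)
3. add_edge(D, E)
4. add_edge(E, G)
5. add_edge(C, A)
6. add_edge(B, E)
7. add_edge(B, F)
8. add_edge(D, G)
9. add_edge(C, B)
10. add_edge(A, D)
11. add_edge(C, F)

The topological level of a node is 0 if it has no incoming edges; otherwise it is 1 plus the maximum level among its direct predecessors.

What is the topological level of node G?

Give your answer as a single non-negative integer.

Answer: 4

Derivation:
Op 1: add_edge(B, D). Edges now: 1
Op 2: add_edge(A, F). Edges now: 2
Op 3: add_edge(D, E). Edges now: 3
Op 4: add_edge(E, G). Edges now: 4
Op 5: add_edge(C, A). Edges now: 5
Op 6: add_edge(B, E). Edges now: 6
Op 7: add_edge(B, F). Edges now: 7
Op 8: add_edge(D, G). Edges now: 8
Op 9: add_edge(C, B). Edges now: 9
Op 10: add_edge(A, D). Edges now: 10
Op 11: add_edge(C, F). Edges now: 11
Compute levels (Kahn BFS):
  sources (in-degree 0): C
  process C: level=0
    C->A: in-degree(A)=0, level(A)=1, enqueue
    C->B: in-degree(B)=0, level(B)=1, enqueue
    C->F: in-degree(F)=2, level(F)>=1
  process A: level=1
    A->D: in-degree(D)=1, level(D)>=2
    A->F: in-degree(F)=1, level(F)>=2
  process B: level=1
    B->D: in-degree(D)=0, level(D)=2, enqueue
    B->E: in-degree(E)=1, level(E)>=2
    B->F: in-degree(F)=0, level(F)=2, enqueue
  process D: level=2
    D->E: in-degree(E)=0, level(E)=3, enqueue
    D->G: in-degree(G)=1, level(G)>=3
  process F: level=2
  process E: level=3
    E->G: in-degree(G)=0, level(G)=4, enqueue
  process G: level=4
All levels: A:1, B:1, C:0, D:2, E:3, F:2, G:4
level(G) = 4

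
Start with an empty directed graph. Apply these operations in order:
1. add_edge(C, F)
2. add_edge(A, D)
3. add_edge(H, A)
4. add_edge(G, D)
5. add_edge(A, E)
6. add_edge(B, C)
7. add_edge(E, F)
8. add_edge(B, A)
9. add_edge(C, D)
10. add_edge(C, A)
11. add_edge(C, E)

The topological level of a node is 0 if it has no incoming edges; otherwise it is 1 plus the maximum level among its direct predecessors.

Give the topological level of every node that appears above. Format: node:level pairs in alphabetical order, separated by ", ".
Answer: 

Op 1: add_edge(C, F). Edges now: 1
Op 2: add_edge(A, D). Edges now: 2
Op 3: add_edge(H, A). Edges now: 3
Op 4: add_edge(G, D). Edges now: 4
Op 5: add_edge(A, E). Edges now: 5
Op 6: add_edge(B, C). Edges now: 6
Op 7: add_edge(E, F). Edges now: 7
Op 8: add_edge(B, A). Edges now: 8
Op 9: add_edge(C, D). Edges now: 9
Op 10: add_edge(C, A). Edges now: 10
Op 11: add_edge(C, E). Edges now: 11
Compute levels (Kahn BFS):
  sources (in-degree 0): B, G, H
  process B: level=0
    B->A: in-degree(A)=2, level(A)>=1
    B->C: in-degree(C)=0, level(C)=1, enqueue
  process G: level=0
    G->D: in-degree(D)=2, level(D)>=1
  process H: level=0
    H->A: in-degree(A)=1, level(A)>=1
  process C: level=1
    C->A: in-degree(A)=0, level(A)=2, enqueue
    C->D: in-degree(D)=1, level(D)>=2
    C->E: in-degree(E)=1, level(E)>=2
    C->F: in-degree(F)=1, level(F)>=2
  process A: level=2
    A->D: in-degree(D)=0, level(D)=3, enqueue
    A->E: in-degree(E)=0, level(E)=3, enqueue
  process D: level=3
  process E: level=3
    E->F: in-degree(F)=0, level(F)=4, enqueue
  process F: level=4
All levels: A:2, B:0, C:1, D:3, E:3, F:4, G:0, H:0

Answer: A:2, B:0, C:1, D:3, E:3, F:4, G:0, H:0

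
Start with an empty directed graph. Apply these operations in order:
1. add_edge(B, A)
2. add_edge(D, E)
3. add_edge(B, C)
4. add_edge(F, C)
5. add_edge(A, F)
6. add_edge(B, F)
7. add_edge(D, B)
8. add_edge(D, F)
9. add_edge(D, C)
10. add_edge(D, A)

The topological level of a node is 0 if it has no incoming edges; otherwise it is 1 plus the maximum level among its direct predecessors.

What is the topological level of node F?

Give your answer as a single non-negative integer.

Op 1: add_edge(B, A). Edges now: 1
Op 2: add_edge(D, E). Edges now: 2
Op 3: add_edge(B, C). Edges now: 3
Op 4: add_edge(F, C). Edges now: 4
Op 5: add_edge(A, F). Edges now: 5
Op 6: add_edge(B, F). Edges now: 6
Op 7: add_edge(D, B). Edges now: 7
Op 8: add_edge(D, F). Edges now: 8
Op 9: add_edge(D, C). Edges now: 9
Op 10: add_edge(D, A). Edges now: 10
Compute levels (Kahn BFS):
  sources (in-degree 0): D
  process D: level=0
    D->A: in-degree(A)=1, level(A)>=1
    D->B: in-degree(B)=0, level(B)=1, enqueue
    D->C: in-degree(C)=2, level(C)>=1
    D->E: in-degree(E)=0, level(E)=1, enqueue
    D->F: in-degree(F)=2, level(F)>=1
  process B: level=1
    B->A: in-degree(A)=0, level(A)=2, enqueue
    B->C: in-degree(C)=1, level(C)>=2
    B->F: in-degree(F)=1, level(F)>=2
  process E: level=1
  process A: level=2
    A->F: in-degree(F)=0, level(F)=3, enqueue
  process F: level=3
    F->C: in-degree(C)=0, level(C)=4, enqueue
  process C: level=4
All levels: A:2, B:1, C:4, D:0, E:1, F:3
level(F) = 3

Answer: 3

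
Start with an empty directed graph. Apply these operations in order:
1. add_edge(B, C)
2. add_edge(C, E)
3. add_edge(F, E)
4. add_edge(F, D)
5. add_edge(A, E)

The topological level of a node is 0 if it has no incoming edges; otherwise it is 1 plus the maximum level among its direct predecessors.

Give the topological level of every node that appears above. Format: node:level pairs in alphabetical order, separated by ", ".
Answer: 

Answer: A:0, B:0, C:1, D:1, E:2, F:0

Derivation:
Op 1: add_edge(B, C). Edges now: 1
Op 2: add_edge(C, E). Edges now: 2
Op 3: add_edge(F, E). Edges now: 3
Op 4: add_edge(F, D). Edges now: 4
Op 5: add_edge(A, E). Edges now: 5
Compute levels (Kahn BFS):
  sources (in-degree 0): A, B, F
  process A: level=0
    A->E: in-degree(E)=2, level(E)>=1
  process B: level=0
    B->C: in-degree(C)=0, level(C)=1, enqueue
  process F: level=0
    F->D: in-degree(D)=0, level(D)=1, enqueue
    F->E: in-degree(E)=1, level(E)>=1
  process C: level=1
    C->E: in-degree(E)=0, level(E)=2, enqueue
  process D: level=1
  process E: level=2
All levels: A:0, B:0, C:1, D:1, E:2, F:0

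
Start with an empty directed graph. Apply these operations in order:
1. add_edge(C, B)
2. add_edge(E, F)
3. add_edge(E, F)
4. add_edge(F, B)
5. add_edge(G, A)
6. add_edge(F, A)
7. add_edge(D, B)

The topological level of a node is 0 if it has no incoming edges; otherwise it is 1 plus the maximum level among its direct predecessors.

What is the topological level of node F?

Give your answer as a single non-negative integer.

Answer: 1

Derivation:
Op 1: add_edge(C, B). Edges now: 1
Op 2: add_edge(E, F). Edges now: 2
Op 3: add_edge(E, F) (duplicate, no change). Edges now: 2
Op 4: add_edge(F, B). Edges now: 3
Op 5: add_edge(G, A). Edges now: 4
Op 6: add_edge(F, A). Edges now: 5
Op 7: add_edge(D, B). Edges now: 6
Compute levels (Kahn BFS):
  sources (in-degree 0): C, D, E, G
  process C: level=0
    C->B: in-degree(B)=2, level(B)>=1
  process D: level=0
    D->B: in-degree(B)=1, level(B)>=1
  process E: level=0
    E->F: in-degree(F)=0, level(F)=1, enqueue
  process G: level=0
    G->A: in-degree(A)=1, level(A)>=1
  process F: level=1
    F->A: in-degree(A)=0, level(A)=2, enqueue
    F->B: in-degree(B)=0, level(B)=2, enqueue
  process A: level=2
  process B: level=2
All levels: A:2, B:2, C:0, D:0, E:0, F:1, G:0
level(F) = 1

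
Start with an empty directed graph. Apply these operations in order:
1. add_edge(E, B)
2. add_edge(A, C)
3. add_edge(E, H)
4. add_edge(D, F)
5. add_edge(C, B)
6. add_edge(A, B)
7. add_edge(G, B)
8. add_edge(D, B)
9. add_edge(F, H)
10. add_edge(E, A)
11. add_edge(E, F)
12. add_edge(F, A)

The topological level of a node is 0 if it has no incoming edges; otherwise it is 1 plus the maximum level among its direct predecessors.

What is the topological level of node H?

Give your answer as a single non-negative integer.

Op 1: add_edge(E, B). Edges now: 1
Op 2: add_edge(A, C). Edges now: 2
Op 3: add_edge(E, H). Edges now: 3
Op 4: add_edge(D, F). Edges now: 4
Op 5: add_edge(C, B). Edges now: 5
Op 6: add_edge(A, B). Edges now: 6
Op 7: add_edge(G, B). Edges now: 7
Op 8: add_edge(D, B). Edges now: 8
Op 9: add_edge(F, H). Edges now: 9
Op 10: add_edge(E, A). Edges now: 10
Op 11: add_edge(E, F). Edges now: 11
Op 12: add_edge(F, A). Edges now: 12
Compute levels (Kahn BFS):
  sources (in-degree 0): D, E, G
  process D: level=0
    D->B: in-degree(B)=4, level(B)>=1
    D->F: in-degree(F)=1, level(F)>=1
  process E: level=0
    E->A: in-degree(A)=1, level(A)>=1
    E->B: in-degree(B)=3, level(B)>=1
    E->F: in-degree(F)=0, level(F)=1, enqueue
    E->H: in-degree(H)=1, level(H)>=1
  process G: level=0
    G->B: in-degree(B)=2, level(B)>=1
  process F: level=1
    F->A: in-degree(A)=0, level(A)=2, enqueue
    F->H: in-degree(H)=0, level(H)=2, enqueue
  process A: level=2
    A->B: in-degree(B)=1, level(B)>=3
    A->C: in-degree(C)=0, level(C)=3, enqueue
  process H: level=2
  process C: level=3
    C->B: in-degree(B)=0, level(B)=4, enqueue
  process B: level=4
All levels: A:2, B:4, C:3, D:0, E:0, F:1, G:0, H:2
level(H) = 2

Answer: 2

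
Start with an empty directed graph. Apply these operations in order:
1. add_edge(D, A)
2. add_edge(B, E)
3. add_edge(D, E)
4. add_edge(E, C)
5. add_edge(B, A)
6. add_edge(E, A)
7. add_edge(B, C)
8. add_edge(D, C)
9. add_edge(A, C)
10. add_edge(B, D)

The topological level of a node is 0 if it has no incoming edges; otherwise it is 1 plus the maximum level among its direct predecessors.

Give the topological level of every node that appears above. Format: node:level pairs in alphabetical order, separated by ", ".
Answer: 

Op 1: add_edge(D, A). Edges now: 1
Op 2: add_edge(B, E). Edges now: 2
Op 3: add_edge(D, E). Edges now: 3
Op 4: add_edge(E, C). Edges now: 4
Op 5: add_edge(B, A). Edges now: 5
Op 6: add_edge(E, A). Edges now: 6
Op 7: add_edge(B, C). Edges now: 7
Op 8: add_edge(D, C). Edges now: 8
Op 9: add_edge(A, C). Edges now: 9
Op 10: add_edge(B, D). Edges now: 10
Compute levels (Kahn BFS):
  sources (in-degree 0): B
  process B: level=0
    B->A: in-degree(A)=2, level(A)>=1
    B->C: in-degree(C)=3, level(C)>=1
    B->D: in-degree(D)=0, level(D)=1, enqueue
    B->E: in-degree(E)=1, level(E)>=1
  process D: level=1
    D->A: in-degree(A)=1, level(A)>=2
    D->C: in-degree(C)=2, level(C)>=2
    D->E: in-degree(E)=0, level(E)=2, enqueue
  process E: level=2
    E->A: in-degree(A)=0, level(A)=3, enqueue
    E->C: in-degree(C)=1, level(C)>=3
  process A: level=3
    A->C: in-degree(C)=0, level(C)=4, enqueue
  process C: level=4
All levels: A:3, B:0, C:4, D:1, E:2

Answer: A:3, B:0, C:4, D:1, E:2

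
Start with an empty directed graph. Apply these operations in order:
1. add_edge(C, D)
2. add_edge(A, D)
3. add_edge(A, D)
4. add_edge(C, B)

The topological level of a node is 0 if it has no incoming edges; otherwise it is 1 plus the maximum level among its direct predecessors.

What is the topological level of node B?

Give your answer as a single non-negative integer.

Op 1: add_edge(C, D). Edges now: 1
Op 2: add_edge(A, D). Edges now: 2
Op 3: add_edge(A, D) (duplicate, no change). Edges now: 2
Op 4: add_edge(C, B). Edges now: 3
Compute levels (Kahn BFS):
  sources (in-degree 0): A, C
  process A: level=0
    A->D: in-degree(D)=1, level(D)>=1
  process C: level=0
    C->B: in-degree(B)=0, level(B)=1, enqueue
    C->D: in-degree(D)=0, level(D)=1, enqueue
  process B: level=1
  process D: level=1
All levels: A:0, B:1, C:0, D:1
level(B) = 1

Answer: 1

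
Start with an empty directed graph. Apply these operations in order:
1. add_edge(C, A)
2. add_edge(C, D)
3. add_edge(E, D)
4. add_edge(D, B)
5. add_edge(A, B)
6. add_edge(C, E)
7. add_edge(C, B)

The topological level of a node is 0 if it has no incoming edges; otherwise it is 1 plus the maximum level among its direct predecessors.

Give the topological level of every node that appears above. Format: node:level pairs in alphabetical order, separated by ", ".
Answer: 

Answer: A:1, B:3, C:0, D:2, E:1

Derivation:
Op 1: add_edge(C, A). Edges now: 1
Op 2: add_edge(C, D). Edges now: 2
Op 3: add_edge(E, D). Edges now: 3
Op 4: add_edge(D, B). Edges now: 4
Op 5: add_edge(A, B). Edges now: 5
Op 6: add_edge(C, E). Edges now: 6
Op 7: add_edge(C, B). Edges now: 7
Compute levels (Kahn BFS):
  sources (in-degree 0): C
  process C: level=0
    C->A: in-degree(A)=0, level(A)=1, enqueue
    C->B: in-degree(B)=2, level(B)>=1
    C->D: in-degree(D)=1, level(D)>=1
    C->E: in-degree(E)=0, level(E)=1, enqueue
  process A: level=1
    A->B: in-degree(B)=1, level(B)>=2
  process E: level=1
    E->D: in-degree(D)=0, level(D)=2, enqueue
  process D: level=2
    D->B: in-degree(B)=0, level(B)=3, enqueue
  process B: level=3
All levels: A:1, B:3, C:0, D:2, E:1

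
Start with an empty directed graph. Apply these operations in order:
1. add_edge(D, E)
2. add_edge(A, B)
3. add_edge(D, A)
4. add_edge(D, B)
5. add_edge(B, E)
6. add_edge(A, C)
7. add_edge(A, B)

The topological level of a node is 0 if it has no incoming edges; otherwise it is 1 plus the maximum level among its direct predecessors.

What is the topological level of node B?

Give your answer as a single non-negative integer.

Answer: 2

Derivation:
Op 1: add_edge(D, E). Edges now: 1
Op 2: add_edge(A, B). Edges now: 2
Op 3: add_edge(D, A). Edges now: 3
Op 4: add_edge(D, B). Edges now: 4
Op 5: add_edge(B, E). Edges now: 5
Op 6: add_edge(A, C). Edges now: 6
Op 7: add_edge(A, B) (duplicate, no change). Edges now: 6
Compute levels (Kahn BFS):
  sources (in-degree 0): D
  process D: level=0
    D->A: in-degree(A)=0, level(A)=1, enqueue
    D->B: in-degree(B)=1, level(B)>=1
    D->E: in-degree(E)=1, level(E)>=1
  process A: level=1
    A->B: in-degree(B)=0, level(B)=2, enqueue
    A->C: in-degree(C)=0, level(C)=2, enqueue
  process B: level=2
    B->E: in-degree(E)=0, level(E)=3, enqueue
  process C: level=2
  process E: level=3
All levels: A:1, B:2, C:2, D:0, E:3
level(B) = 2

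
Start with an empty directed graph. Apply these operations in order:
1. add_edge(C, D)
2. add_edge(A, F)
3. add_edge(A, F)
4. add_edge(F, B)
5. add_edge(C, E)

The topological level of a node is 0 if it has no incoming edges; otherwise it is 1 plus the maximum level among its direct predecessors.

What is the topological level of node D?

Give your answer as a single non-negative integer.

Op 1: add_edge(C, D). Edges now: 1
Op 2: add_edge(A, F). Edges now: 2
Op 3: add_edge(A, F) (duplicate, no change). Edges now: 2
Op 4: add_edge(F, B). Edges now: 3
Op 5: add_edge(C, E). Edges now: 4
Compute levels (Kahn BFS):
  sources (in-degree 0): A, C
  process A: level=0
    A->F: in-degree(F)=0, level(F)=1, enqueue
  process C: level=0
    C->D: in-degree(D)=0, level(D)=1, enqueue
    C->E: in-degree(E)=0, level(E)=1, enqueue
  process F: level=1
    F->B: in-degree(B)=0, level(B)=2, enqueue
  process D: level=1
  process E: level=1
  process B: level=2
All levels: A:0, B:2, C:0, D:1, E:1, F:1
level(D) = 1

Answer: 1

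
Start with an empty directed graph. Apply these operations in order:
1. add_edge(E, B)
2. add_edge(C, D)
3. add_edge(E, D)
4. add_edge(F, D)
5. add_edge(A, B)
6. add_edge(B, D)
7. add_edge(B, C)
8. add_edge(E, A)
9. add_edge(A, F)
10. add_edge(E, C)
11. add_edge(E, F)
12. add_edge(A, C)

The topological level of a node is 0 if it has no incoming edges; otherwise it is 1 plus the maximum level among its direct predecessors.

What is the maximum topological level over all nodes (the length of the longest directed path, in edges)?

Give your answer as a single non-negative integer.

Op 1: add_edge(E, B). Edges now: 1
Op 2: add_edge(C, D). Edges now: 2
Op 3: add_edge(E, D). Edges now: 3
Op 4: add_edge(F, D). Edges now: 4
Op 5: add_edge(A, B). Edges now: 5
Op 6: add_edge(B, D). Edges now: 6
Op 7: add_edge(B, C). Edges now: 7
Op 8: add_edge(E, A). Edges now: 8
Op 9: add_edge(A, F). Edges now: 9
Op 10: add_edge(E, C). Edges now: 10
Op 11: add_edge(E, F). Edges now: 11
Op 12: add_edge(A, C). Edges now: 12
Compute levels (Kahn BFS):
  sources (in-degree 0): E
  process E: level=0
    E->A: in-degree(A)=0, level(A)=1, enqueue
    E->B: in-degree(B)=1, level(B)>=1
    E->C: in-degree(C)=2, level(C)>=1
    E->D: in-degree(D)=3, level(D)>=1
    E->F: in-degree(F)=1, level(F)>=1
  process A: level=1
    A->B: in-degree(B)=0, level(B)=2, enqueue
    A->C: in-degree(C)=1, level(C)>=2
    A->F: in-degree(F)=0, level(F)=2, enqueue
  process B: level=2
    B->C: in-degree(C)=0, level(C)=3, enqueue
    B->D: in-degree(D)=2, level(D)>=3
  process F: level=2
    F->D: in-degree(D)=1, level(D)>=3
  process C: level=3
    C->D: in-degree(D)=0, level(D)=4, enqueue
  process D: level=4
All levels: A:1, B:2, C:3, D:4, E:0, F:2
max level = 4

Answer: 4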